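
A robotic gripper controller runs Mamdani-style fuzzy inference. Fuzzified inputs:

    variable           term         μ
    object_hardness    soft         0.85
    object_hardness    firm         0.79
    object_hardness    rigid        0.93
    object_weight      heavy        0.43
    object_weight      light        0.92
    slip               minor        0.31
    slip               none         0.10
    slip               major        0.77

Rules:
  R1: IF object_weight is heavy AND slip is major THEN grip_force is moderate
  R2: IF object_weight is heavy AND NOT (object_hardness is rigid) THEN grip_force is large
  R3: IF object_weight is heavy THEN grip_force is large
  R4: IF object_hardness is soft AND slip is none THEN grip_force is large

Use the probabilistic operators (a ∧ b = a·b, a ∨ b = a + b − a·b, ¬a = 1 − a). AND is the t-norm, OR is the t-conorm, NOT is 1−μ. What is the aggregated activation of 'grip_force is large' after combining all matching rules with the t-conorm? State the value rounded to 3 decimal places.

R1: heavy=0.43, major=0.77; AND[a·b] → w = 0.3311
R2: heavy=0.43, ¬rigid=1−0.93=0.07; AND[a·b] → w = 0.0301
R3: heavy=0.43 → w = 0.4300
R4: soft=0.85, none=0.10; AND[a·b] → w = 0.0850
Rules with consequent 'large': {R2, R3, R4} → strengths 0.0301, 0.4300, 0.0850
Aggregate via t-conorm [a + b − a·b]: 0.4941

0.494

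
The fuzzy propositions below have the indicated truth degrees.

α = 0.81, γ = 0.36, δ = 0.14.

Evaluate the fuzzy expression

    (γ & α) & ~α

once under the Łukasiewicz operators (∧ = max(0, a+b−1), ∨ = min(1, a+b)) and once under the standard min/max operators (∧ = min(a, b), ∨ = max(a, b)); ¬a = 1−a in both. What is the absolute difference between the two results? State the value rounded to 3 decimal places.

0.190

Under Łukasiewicz:
  γ & α = max(0, a+b−1) on (0.36, 0.81) = 0.17
  ~α = 1 − 0.81 = 0.19
  (γ & α) & ~α = max(0, a+b−1) on (0.17, 0.19) = 0.00
  → value = 0.0000
Under standard min/max:
  γ & α = min(a, b) on (0.36, 0.81) = 0.36
  ~α = 1 − 0.81 = 0.19
  (γ & α) & ~α = min(a, b) on (0.36, 0.19) = 0.19
  → value = 0.1900
|0.0000 − 0.1900| = 0.190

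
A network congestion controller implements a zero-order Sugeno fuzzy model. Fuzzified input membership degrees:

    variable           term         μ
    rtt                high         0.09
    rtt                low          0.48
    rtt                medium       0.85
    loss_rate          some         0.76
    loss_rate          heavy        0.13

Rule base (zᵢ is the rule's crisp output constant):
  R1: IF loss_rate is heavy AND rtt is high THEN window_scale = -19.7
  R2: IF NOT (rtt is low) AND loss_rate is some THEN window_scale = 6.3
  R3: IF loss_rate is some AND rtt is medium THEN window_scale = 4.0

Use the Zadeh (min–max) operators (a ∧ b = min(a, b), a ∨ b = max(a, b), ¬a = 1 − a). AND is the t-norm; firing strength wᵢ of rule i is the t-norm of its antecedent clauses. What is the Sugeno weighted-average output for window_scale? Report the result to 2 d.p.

R1 (z=-19.7): heavy=0.13, high=0.09; AND[min(a, b)] → w = 0.09
R2 (z=6.3): ¬low=1−0.48=0.52, some=0.76; AND[min(a, b)] → w = 0.52
R3 (z=4.0): some=0.76, medium=0.85; AND[min(a, b)] → w = 0.76
Weighted average = (0.09·-19.7 + 0.52·6.3 + 0.76·4.0) / (0.09 + 0.52 + 0.76)
  = 4.5430 / 1.3700 = 3.32

3.32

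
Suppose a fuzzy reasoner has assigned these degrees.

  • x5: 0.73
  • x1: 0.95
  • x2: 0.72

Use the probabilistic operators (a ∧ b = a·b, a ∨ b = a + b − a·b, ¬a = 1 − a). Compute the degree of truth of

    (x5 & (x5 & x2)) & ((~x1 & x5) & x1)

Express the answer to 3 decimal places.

x5 & x2 = a·b on (0.7300, 0.7200) = 0.5256
x5 & (x5 & x2) = a·b on (0.7300, 0.5256) = 0.3837
~x1 = 1 − 0.9500 = 0.0500
~x1 & x5 = a·b on (0.0500, 0.7300) = 0.0365
(~x1 & x5) & x1 = a·b on (0.0365, 0.9500) = 0.0347
(x5 & (x5 & x2)) & ((~x1 & x5) & x1) = a·b on (0.3837, 0.0347) = 0.0133

0.013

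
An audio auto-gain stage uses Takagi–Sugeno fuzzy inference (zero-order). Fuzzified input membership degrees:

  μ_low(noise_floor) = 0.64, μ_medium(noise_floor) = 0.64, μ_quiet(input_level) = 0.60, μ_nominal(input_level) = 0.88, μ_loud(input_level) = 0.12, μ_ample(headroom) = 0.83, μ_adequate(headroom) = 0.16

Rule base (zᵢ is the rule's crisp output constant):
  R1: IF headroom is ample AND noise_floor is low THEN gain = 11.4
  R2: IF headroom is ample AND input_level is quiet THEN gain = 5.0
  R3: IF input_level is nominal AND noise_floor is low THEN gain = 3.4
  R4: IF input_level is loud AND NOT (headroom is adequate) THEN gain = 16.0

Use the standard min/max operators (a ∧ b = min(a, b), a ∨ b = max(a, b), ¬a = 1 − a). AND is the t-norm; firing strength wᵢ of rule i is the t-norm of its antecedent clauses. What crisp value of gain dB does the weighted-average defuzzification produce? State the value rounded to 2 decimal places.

7.20

R1 (z=11.4): ample=0.83, low=0.64; AND[min(a, b)] → w = 0.64
R2 (z=5.0): ample=0.83, quiet=0.60; AND[min(a, b)] → w = 0.60
R3 (z=3.4): nominal=0.88, low=0.64; AND[min(a, b)] → w = 0.64
R4 (z=16.0): loud=0.12, ¬adequate=1−0.16=0.84; AND[min(a, b)] → w = 0.12
Weighted average = (0.64·11.4 + 0.60·5.0 + 0.64·3.4 + 0.12·16.0) / (0.64 + 0.60 + 0.64 + 0.12)
  = 14.3920 / 2.0000 = 7.20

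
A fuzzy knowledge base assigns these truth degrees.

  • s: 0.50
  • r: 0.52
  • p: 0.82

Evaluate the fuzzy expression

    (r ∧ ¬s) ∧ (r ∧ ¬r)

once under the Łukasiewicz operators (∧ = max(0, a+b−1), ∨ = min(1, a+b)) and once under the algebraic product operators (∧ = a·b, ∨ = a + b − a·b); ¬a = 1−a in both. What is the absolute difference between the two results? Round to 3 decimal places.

Under Łukasiewicz:
  ¬s = 1 − 0.50 = 0.50
  r ∧ ¬s = max(0, a+b−1) on (0.52, 0.50) = 0.02
  ¬r = 1 − 0.52 = 0.48
  r ∧ ¬r = max(0, a+b−1) on (0.52, 0.48) = 0.00
  (r ∧ ¬s) ∧ (r ∧ ¬r) = max(0, a+b−1) on (0.02, 0.00) = 0.00
  → value = 0.0000
Under algebraic product:
  ¬s = 1 − 0.5000 = 0.5000
  r ∧ ¬s = a·b on (0.5200, 0.5000) = 0.2600
  ¬r = 1 − 0.5200 = 0.4800
  r ∧ ¬r = a·b on (0.5200, 0.4800) = 0.2496
  (r ∧ ¬s) ∧ (r ∧ ¬r) = a·b on (0.2600, 0.2496) = 0.0649
  → value = 0.0649
|0.0000 − 0.0649| = 0.065

0.065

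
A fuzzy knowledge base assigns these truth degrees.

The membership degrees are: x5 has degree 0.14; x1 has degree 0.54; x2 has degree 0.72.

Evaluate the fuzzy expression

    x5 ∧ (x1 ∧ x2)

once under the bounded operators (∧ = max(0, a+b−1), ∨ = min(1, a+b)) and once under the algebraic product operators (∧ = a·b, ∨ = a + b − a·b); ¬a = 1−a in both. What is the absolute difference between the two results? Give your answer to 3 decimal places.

Under bounded:
  x1 ∧ x2 = max(0, a+b−1) on (0.54, 0.72) = 0.26
  x5 ∧ (x1 ∧ x2) = max(0, a+b−1) on (0.14, 0.26) = 0.00
  → value = 0.0000
Under algebraic product:
  x1 ∧ x2 = a·b on (0.5400, 0.7200) = 0.3888
  x5 ∧ (x1 ∧ x2) = a·b on (0.1400, 0.3888) = 0.0544
  → value = 0.0544
|0.0000 − 0.0544| = 0.054

0.054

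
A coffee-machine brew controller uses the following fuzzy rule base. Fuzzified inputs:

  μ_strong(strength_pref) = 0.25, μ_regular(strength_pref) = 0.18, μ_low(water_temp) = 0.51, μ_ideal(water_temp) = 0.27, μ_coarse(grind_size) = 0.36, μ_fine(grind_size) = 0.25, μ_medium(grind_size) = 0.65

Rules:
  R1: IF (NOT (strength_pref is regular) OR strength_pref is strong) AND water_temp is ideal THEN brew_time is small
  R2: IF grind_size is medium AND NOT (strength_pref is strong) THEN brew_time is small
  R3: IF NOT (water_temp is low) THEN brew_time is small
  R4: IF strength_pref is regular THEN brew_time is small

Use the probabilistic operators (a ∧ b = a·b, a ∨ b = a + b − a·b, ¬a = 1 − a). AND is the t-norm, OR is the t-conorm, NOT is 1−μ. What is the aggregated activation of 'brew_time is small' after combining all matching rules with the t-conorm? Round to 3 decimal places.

R1: (¬regular=1−0.18=0.82 OR strong=0.25) = 0.8650; AND[a·b] with ideal=0.27 → w = 0.2336
R2: medium=0.65, ¬strong=1−0.25=0.75; AND[a·b] → w = 0.4875
R3: ¬low=1−0.51=0.49 → w = 0.4900
R4: regular=0.18 → w = 0.1800
Rules with consequent 'small': {R1, R2, R3, R4} → strengths 0.2336, 0.4875, 0.4900, 0.1800
Aggregate via t-conorm [a + b − a·b]: 0.8357

0.836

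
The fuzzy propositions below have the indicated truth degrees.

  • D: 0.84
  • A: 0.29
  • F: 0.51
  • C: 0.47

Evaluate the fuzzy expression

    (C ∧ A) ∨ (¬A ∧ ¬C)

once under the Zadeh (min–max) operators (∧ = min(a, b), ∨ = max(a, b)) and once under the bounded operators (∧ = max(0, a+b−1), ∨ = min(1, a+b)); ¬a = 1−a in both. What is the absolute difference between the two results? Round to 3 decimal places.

Under Zadeh (min–max):
  C ∧ A = min(a, b) on (0.47, 0.29) = 0.29
  ¬A = 1 − 0.29 = 0.71
  ¬C = 1 − 0.47 = 0.53
  ¬A ∧ ¬C = min(a, b) on (0.71, 0.53) = 0.53
  (C ∧ A) ∨ (¬A ∧ ¬C) = max(a, b) on (0.29, 0.53) = 0.53
  → value = 0.5300
Under bounded:
  C ∧ A = max(0, a+b−1) on (0.47, 0.29) = 0.00
  ¬A = 1 − 0.29 = 0.71
  ¬C = 1 − 0.47 = 0.53
  ¬A ∧ ¬C = max(0, a+b−1) on (0.71, 0.53) = 0.24
  (C ∧ A) ∨ (¬A ∧ ¬C) = min(1, a+b) on (0.00, 0.24) = 0.24
  → value = 0.2400
|0.5300 − 0.2400| = 0.290

0.290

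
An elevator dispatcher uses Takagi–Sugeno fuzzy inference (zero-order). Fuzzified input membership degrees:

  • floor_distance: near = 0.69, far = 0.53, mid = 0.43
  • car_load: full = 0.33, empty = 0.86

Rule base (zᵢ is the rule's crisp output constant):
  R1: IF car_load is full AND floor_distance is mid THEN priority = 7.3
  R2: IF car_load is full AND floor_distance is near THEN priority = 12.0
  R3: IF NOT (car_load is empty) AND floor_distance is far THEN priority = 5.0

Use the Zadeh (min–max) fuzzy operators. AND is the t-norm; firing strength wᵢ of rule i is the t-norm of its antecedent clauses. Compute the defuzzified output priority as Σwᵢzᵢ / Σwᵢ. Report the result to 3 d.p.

R1 (z=7.3): full=0.33, mid=0.43; AND[min(a, b)] → w = 0.33
R2 (z=12.0): full=0.33, near=0.69; AND[min(a, b)] → w = 0.33
R3 (z=5.0): ¬empty=1−0.86=0.14, far=0.53; AND[min(a, b)] → w = 0.14
Weighted average = (0.33·7.3 + 0.33·12.0 + 0.14·5.0) / (0.33 + 0.33 + 0.14)
  = 7.0690 / 0.8000 = 8.836

8.836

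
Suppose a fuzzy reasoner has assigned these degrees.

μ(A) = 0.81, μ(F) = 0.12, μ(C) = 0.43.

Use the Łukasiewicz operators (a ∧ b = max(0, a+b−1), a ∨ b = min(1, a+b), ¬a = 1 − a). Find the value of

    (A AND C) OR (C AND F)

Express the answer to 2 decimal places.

0.24

A AND C = max(0, a+b−1) on (0.81, 0.43) = 0.24
C AND F = max(0, a+b−1) on (0.43, 0.12) = 0.00
(A AND C) OR (C AND F) = min(1, a+b) on (0.24, 0.00) = 0.24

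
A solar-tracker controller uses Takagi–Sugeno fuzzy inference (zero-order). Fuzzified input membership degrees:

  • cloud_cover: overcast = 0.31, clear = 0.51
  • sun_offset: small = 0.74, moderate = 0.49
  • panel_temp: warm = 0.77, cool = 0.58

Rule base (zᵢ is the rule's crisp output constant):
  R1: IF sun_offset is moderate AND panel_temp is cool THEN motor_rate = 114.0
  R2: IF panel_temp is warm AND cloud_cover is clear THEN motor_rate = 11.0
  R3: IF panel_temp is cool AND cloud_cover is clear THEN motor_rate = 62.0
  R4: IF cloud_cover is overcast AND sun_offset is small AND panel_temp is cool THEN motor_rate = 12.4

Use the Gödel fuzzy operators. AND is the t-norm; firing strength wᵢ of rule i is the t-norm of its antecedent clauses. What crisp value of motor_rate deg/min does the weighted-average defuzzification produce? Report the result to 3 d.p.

R1 (z=114.0): moderate=0.49, cool=0.58; AND[min(a, b)] → w = 0.49
R2 (z=11.0): warm=0.77, clear=0.51; AND[min(a, b)] → w = 0.51
R3 (z=62.0): cool=0.58, clear=0.51; AND[min(a, b)] → w = 0.51
R4 (z=12.4): overcast=0.31, small=0.74, cool=0.58; AND[min(a, b)] → w = 0.31
Weighted average = (0.49·114.0 + 0.51·11.0 + 0.51·62.0 + 0.31·12.4) / (0.49 + 0.51 + 0.51 + 0.31)
  = 96.9340 / 1.8200 = 53.260

53.260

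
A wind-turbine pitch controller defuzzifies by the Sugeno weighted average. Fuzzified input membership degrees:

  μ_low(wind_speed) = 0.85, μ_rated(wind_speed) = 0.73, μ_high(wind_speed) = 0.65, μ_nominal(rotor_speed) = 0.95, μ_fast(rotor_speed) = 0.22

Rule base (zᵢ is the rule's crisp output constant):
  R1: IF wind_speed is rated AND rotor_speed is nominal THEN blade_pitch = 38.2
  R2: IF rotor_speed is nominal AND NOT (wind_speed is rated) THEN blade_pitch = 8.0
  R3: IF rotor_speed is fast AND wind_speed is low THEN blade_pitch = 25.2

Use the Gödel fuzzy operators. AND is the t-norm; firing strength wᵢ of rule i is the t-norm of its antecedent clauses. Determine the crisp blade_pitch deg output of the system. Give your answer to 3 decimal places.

29.172

R1 (z=38.2): rated=0.73, nominal=0.95; AND[min(a, b)] → w = 0.73
R2 (z=8.0): nominal=0.95, ¬rated=1−0.73=0.27; AND[min(a, b)] → w = 0.27
R3 (z=25.2): fast=0.22, low=0.85; AND[min(a, b)] → w = 0.22
Weighted average = (0.73·38.2 + 0.27·8.0 + 0.22·25.2) / (0.73 + 0.27 + 0.22)
  = 35.5900 / 1.2200 = 29.172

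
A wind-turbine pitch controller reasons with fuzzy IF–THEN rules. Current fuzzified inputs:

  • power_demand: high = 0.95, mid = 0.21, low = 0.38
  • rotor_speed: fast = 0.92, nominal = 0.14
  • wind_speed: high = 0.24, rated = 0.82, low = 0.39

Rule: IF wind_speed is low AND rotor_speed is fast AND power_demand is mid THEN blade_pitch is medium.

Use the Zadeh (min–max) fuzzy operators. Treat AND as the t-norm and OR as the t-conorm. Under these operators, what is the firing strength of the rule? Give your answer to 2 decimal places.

firing strength: low=0.39, fast=0.92, mid=0.21; AND[min(a, b)] → w = 0.21

0.21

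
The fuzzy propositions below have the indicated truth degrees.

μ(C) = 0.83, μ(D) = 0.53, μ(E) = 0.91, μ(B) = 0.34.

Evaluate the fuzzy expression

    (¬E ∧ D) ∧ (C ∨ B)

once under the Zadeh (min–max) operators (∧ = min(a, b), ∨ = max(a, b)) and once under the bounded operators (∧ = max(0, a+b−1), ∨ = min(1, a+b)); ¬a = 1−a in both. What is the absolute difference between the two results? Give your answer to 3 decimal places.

Under Zadeh (min–max):
  ¬E = 1 − 0.91 = 0.09
  ¬E ∧ D = min(a, b) on (0.09, 0.53) = 0.09
  C ∨ B = max(a, b) on (0.83, 0.34) = 0.83
  (¬E ∧ D) ∧ (C ∨ B) = min(a, b) on (0.09, 0.83) = 0.09
  → value = 0.0900
Under bounded:
  ¬E = 1 − 0.91 = 0.09
  ¬E ∧ D = max(0, a+b−1) on (0.09, 0.53) = 0.00
  C ∨ B = min(1, a+b) on (0.83, 0.34) = 1.00
  (¬E ∧ D) ∧ (C ∨ B) = max(0, a+b−1) on (0.00, 1.00) = 0.00
  → value = 0.0000
|0.0900 − 0.0000| = 0.090

0.090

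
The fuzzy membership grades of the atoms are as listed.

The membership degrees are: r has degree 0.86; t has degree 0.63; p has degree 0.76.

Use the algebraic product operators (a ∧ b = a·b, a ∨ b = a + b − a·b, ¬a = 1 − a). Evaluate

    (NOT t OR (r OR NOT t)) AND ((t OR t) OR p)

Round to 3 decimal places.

NOT t = 1 − 0.6300 = 0.3700
NOT t = 1 − 0.6300 = 0.3700
r OR NOT t = a + b − a·b on (0.8600, 0.3700) = 0.9118
NOT t OR (r OR NOT t) = a + b − a·b on (0.3700, 0.9118) = 0.9444
t OR t = a + b − a·b on (0.6300, 0.6300) = 0.8631
(t OR t) OR p = a + b − a·b on (0.8631, 0.7600) = 0.9671
(NOT t OR (r OR NOT t)) AND ((t OR t) OR p) = a·b on (0.9444, 0.9671) = 0.9134

0.913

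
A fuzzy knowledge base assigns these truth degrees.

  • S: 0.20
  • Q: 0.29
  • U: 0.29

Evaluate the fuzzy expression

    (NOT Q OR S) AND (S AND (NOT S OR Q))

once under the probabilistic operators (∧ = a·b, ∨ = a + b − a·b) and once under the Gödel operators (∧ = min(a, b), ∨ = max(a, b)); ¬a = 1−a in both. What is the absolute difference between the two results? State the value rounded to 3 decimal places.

Under probabilistic:
  NOT Q = 1 − 0.2900 = 0.7100
  NOT Q OR S = a + b − a·b on (0.7100, 0.2000) = 0.7680
  NOT S = 1 − 0.2000 = 0.8000
  NOT S OR Q = a + b − a·b on (0.8000, 0.2900) = 0.8580
  S AND (NOT S OR Q) = a·b on (0.2000, 0.8580) = 0.1716
  (NOT Q OR S) AND (S AND (NOT S OR Q)) = a·b on (0.7680, 0.1716) = 0.1318
  → value = 0.1318
Under Gödel:
  NOT Q = 1 − 0.29 = 0.71
  NOT Q OR S = max(a, b) on (0.71, 0.20) = 0.71
  NOT S = 1 − 0.20 = 0.80
  NOT S OR Q = max(a, b) on (0.80, 0.29) = 0.80
  S AND (NOT S OR Q) = min(a, b) on (0.20, 0.80) = 0.20
  (NOT Q OR S) AND (S AND (NOT S OR Q)) = min(a, b) on (0.71, 0.20) = 0.20
  → value = 0.2000
|0.1318 − 0.2000| = 0.068

0.068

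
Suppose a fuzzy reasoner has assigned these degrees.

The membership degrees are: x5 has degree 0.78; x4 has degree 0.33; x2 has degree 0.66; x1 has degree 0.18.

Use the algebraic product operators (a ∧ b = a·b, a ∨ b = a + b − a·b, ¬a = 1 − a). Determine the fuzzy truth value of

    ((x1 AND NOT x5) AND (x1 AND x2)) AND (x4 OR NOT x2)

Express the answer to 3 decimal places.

NOT x5 = 1 − 0.7800 = 0.2200
x1 AND NOT x5 = a·b on (0.1800, 0.2200) = 0.0396
x1 AND x2 = a·b on (0.1800, 0.6600) = 0.1188
(x1 AND NOT x5) AND (x1 AND x2) = a·b on (0.0396, 0.1188) = 0.0047
NOT x2 = 1 − 0.6600 = 0.3400
x4 OR NOT x2 = a + b − a·b on (0.3300, 0.3400) = 0.5578
((x1 AND NOT x5) AND (x1 AND x2)) AND (x4 OR NOT x2) = a·b on (0.0047, 0.5578) = 0.0026

0.003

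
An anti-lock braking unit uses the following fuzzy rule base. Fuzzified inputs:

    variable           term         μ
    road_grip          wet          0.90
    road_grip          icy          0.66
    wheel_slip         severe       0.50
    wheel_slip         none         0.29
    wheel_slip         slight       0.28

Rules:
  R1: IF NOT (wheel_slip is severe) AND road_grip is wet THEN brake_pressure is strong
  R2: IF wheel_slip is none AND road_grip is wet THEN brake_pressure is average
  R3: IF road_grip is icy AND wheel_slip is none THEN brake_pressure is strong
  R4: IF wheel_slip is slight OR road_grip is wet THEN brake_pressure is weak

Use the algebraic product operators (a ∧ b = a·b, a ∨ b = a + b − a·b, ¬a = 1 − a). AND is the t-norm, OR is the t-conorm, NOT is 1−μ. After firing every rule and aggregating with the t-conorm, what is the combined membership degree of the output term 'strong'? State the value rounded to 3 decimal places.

R1: ¬severe=1−0.50=0.50, wet=0.90; AND[a·b] → w = 0.4500
R2: none=0.29, wet=0.90; AND[a·b] → w = 0.2610
R3: icy=0.66, none=0.29; AND[a·b] → w = 0.1914
R4: slight=0.28, wet=0.90; OR[a + b − a·b] → w = 0.9280
Rules with consequent 'strong': {R1, R3} → strengths 0.4500, 0.1914
Aggregate via t-conorm [a + b − a·b]: 0.5553

0.555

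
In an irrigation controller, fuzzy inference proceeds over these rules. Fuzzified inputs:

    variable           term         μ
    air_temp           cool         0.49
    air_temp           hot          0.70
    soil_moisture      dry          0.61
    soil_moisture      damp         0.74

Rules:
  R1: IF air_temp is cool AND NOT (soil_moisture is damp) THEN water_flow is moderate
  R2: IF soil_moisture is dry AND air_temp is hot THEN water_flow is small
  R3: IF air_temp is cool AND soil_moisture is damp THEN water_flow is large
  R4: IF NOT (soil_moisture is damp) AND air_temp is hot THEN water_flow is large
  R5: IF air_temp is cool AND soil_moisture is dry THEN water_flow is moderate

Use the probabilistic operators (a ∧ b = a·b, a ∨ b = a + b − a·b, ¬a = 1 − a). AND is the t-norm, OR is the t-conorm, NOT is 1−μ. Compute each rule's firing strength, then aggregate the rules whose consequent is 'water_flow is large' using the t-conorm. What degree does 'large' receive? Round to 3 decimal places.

0.479

R1: cool=0.49, ¬damp=1−0.74=0.26; AND[a·b] → w = 0.1274
R2: dry=0.61, hot=0.70; AND[a·b] → w = 0.4270
R3: cool=0.49, damp=0.74; AND[a·b] → w = 0.3626
R4: ¬damp=1−0.74=0.26, hot=0.70; AND[a·b] → w = 0.1820
R5: cool=0.49, dry=0.61; AND[a·b] → w = 0.2989
Rules with consequent 'large': {R3, R4} → strengths 0.3626, 0.1820
Aggregate via t-conorm [a + b − a·b]: 0.4786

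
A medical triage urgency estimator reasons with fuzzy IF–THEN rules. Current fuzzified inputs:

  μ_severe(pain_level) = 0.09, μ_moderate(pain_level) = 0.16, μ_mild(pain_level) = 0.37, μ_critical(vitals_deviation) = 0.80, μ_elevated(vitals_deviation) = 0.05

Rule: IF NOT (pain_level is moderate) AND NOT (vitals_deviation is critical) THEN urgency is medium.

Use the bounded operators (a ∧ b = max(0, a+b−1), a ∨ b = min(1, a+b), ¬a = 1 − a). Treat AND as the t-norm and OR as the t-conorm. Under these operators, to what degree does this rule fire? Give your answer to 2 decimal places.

firing strength: ¬moderate=1−0.16=0.84, ¬critical=1−0.80=0.20; AND[max(0, a+b−1)] → w = 0.04

0.04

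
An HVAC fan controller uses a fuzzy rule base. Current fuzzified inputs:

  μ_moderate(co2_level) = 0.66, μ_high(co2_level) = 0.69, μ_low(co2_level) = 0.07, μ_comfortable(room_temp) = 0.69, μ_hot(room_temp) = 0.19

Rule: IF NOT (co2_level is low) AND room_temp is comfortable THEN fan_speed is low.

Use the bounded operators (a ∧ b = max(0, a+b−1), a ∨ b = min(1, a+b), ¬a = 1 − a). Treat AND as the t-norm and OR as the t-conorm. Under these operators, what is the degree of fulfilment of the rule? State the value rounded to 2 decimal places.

0.62

firing strength: ¬low=1−0.07=0.93, comfortable=0.69; AND[max(0, a+b−1)] → w = 0.62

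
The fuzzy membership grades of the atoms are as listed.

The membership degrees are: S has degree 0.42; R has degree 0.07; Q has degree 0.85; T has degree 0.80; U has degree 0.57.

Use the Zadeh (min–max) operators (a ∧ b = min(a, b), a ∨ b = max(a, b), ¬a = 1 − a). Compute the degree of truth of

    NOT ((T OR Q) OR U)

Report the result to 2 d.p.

T OR Q = max(a, b) on (0.80, 0.85) = 0.85
(T OR Q) OR U = max(a, b) on (0.85, 0.57) = 0.85
NOT ((T OR Q) OR U) = 1 − 0.85 = 0.15

0.15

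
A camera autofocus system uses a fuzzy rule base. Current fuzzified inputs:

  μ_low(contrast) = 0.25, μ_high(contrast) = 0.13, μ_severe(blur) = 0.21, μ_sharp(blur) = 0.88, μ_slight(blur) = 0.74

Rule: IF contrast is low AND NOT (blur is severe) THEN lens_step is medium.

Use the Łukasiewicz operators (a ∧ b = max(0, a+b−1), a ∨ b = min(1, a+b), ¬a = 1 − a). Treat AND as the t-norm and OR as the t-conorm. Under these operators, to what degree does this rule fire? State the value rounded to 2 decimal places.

0.04

firing strength: low=0.25, ¬severe=1−0.21=0.79; AND[max(0, a+b−1)] → w = 0.04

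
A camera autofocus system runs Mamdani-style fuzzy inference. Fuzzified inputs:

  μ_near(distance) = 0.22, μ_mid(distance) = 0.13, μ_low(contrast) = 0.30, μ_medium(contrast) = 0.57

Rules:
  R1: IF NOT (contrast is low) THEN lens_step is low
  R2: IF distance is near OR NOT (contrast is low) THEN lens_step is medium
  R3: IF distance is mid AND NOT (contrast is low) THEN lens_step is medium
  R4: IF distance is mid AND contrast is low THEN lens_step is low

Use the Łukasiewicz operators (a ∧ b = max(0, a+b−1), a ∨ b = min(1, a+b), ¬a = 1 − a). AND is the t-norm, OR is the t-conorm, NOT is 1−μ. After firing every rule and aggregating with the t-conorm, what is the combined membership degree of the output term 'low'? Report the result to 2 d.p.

R1: ¬low=1−0.30=0.70 → w = 0.70
R2: near=0.22, ¬low=1−0.30=0.70; OR[min(1, a+b)] → w = 0.92
R3: mid=0.13, ¬low=1−0.30=0.70; AND[max(0, a+b−1)] → w = 0.00
R4: mid=0.13, low=0.30; AND[max(0, a+b−1)] → w = 0.00
Rules with consequent 'low': {R1, R4} → strengths 0.70, 0.00
Aggregate via t-conorm [min(1, a+b)]: 0.70

0.70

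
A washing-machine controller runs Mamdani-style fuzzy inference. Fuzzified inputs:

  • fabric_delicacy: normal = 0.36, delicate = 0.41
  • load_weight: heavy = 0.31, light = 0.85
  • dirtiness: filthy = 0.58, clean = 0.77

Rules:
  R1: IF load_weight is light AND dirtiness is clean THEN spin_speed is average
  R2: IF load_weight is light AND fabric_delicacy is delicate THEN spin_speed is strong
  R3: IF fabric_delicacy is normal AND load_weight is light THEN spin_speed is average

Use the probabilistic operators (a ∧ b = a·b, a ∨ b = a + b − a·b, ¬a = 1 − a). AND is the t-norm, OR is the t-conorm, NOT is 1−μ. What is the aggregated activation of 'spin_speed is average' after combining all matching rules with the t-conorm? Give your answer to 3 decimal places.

0.760

R1: light=0.85, clean=0.77; AND[a·b] → w = 0.6545
R2: light=0.85, delicate=0.41; AND[a·b] → w = 0.3485
R3: normal=0.36, light=0.85; AND[a·b] → w = 0.3060
Rules with consequent 'average': {R1, R3} → strengths 0.6545, 0.3060
Aggregate via t-conorm [a + b − a·b]: 0.7602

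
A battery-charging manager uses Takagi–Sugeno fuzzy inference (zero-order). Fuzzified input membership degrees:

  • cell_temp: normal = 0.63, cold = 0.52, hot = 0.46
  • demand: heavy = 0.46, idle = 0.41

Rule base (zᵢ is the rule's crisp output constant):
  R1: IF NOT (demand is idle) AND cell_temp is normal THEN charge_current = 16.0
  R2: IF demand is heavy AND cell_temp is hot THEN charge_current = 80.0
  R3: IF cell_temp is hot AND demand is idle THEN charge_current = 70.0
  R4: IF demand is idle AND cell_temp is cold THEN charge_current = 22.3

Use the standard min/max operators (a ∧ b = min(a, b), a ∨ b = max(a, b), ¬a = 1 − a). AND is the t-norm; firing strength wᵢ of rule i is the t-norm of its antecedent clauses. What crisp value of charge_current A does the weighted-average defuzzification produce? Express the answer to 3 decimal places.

44.964

R1 (z=16.0): ¬idle=1−0.41=0.59, normal=0.63; AND[min(a, b)] → w = 0.59
R2 (z=80.0): heavy=0.46, hot=0.46; AND[min(a, b)] → w = 0.46
R3 (z=70.0): hot=0.46, idle=0.41; AND[min(a, b)] → w = 0.41
R4 (z=22.3): idle=0.41, cold=0.52; AND[min(a, b)] → w = 0.41
Weighted average = (0.59·16.0 + 0.46·80.0 + 0.41·70.0 + 0.41·22.3) / (0.59 + 0.46 + 0.41 + 0.41)
  = 84.0830 / 1.8700 = 44.964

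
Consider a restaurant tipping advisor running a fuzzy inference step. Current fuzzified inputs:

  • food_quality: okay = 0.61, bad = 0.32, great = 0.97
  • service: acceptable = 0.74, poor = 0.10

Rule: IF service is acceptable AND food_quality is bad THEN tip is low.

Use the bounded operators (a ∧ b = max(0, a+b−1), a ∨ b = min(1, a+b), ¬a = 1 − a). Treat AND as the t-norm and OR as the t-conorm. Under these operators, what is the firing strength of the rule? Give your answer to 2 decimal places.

firing strength: acceptable=0.74, bad=0.32; AND[max(0, a+b−1)] → w = 0.06

0.06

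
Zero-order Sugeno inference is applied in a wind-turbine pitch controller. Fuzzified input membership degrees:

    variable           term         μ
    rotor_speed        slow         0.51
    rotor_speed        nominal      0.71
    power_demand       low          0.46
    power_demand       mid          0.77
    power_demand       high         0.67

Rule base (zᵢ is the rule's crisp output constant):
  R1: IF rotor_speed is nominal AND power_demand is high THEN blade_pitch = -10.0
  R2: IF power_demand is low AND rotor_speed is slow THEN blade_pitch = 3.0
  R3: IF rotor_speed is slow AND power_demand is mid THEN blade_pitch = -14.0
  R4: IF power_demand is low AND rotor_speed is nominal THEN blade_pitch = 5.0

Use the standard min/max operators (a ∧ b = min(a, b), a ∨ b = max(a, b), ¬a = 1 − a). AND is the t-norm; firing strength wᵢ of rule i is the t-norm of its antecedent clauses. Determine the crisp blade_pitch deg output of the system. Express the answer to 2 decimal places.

R1 (z=-10.0): nominal=0.71, high=0.67; AND[min(a, b)] → w = 0.67
R2 (z=3.0): low=0.46, slow=0.51; AND[min(a, b)] → w = 0.46
R3 (z=-14.0): slow=0.51, mid=0.77; AND[min(a, b)] → w = 0.51
R4 (z=5.0): low=0.46, nominal=0.71; AND[min(a, b)] → w = 0.46
Weighted average = (0.67·-10.0 + 0.46·3.0 + 0.51·-14.0 + 0.46·5.0) / (0.67 + 0.46 + 0.51 + 0.46)
  = -10.1600 / 2.1000 = -4.84

-4.84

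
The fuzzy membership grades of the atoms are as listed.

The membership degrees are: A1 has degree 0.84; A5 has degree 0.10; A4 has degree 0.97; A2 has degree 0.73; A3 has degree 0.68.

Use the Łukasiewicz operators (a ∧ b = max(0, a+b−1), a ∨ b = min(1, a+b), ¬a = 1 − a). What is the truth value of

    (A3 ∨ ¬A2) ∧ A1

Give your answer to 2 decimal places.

0.79

¬A2 = 1 − 0.73 = 0.27
A3 ∨ ¬A2 = min(1, a+b) on (0.68, 0.27) = 0.95
(A3 ∨ ¬A2) ∧ A1 = max(0, a+b−1) on (0.95, 0.84) = 0.79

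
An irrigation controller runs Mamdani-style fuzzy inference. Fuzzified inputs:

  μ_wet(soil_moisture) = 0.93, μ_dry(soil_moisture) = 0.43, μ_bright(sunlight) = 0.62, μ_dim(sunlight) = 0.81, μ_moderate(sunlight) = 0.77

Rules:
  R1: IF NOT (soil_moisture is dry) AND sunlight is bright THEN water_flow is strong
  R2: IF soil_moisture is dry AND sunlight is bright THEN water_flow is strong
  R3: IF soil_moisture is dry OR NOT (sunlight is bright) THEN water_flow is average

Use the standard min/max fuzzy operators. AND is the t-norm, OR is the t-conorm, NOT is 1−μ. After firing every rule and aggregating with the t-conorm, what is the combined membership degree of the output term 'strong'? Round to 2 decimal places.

R1: ¬dry=1−0.43=0.57, bright=0.62; AND[min(a, b)] → w = 0.57
R2: dry=0.43, bright=0.62; AND[min(a, b)] → w = 0.43
R3: dry=0.43, ¬bright=1−0.62=0.38; OR[max(a, b)] → w = 0.43
Rules with consequent 'strong': {R1, R2} → strengths 0.57, 0.43
Aggregate via t-conorm [max(a, b)]: 0.57

0.57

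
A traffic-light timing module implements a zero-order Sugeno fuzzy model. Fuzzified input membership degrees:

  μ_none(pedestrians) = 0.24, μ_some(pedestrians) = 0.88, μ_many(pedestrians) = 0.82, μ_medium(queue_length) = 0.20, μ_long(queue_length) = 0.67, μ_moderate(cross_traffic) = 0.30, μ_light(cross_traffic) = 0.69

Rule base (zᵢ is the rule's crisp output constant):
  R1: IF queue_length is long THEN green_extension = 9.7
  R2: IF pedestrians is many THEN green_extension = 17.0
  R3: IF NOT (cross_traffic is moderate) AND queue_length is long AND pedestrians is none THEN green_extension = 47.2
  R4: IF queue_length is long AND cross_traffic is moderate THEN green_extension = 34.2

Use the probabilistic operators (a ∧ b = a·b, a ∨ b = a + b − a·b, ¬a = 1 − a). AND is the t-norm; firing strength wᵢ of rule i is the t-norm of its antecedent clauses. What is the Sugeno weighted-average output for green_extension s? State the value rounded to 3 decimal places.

18.090

R1 (z=9.7): long=0.67 → w = 0.6700
R2 (z=17.0): many=0.82 → w = 0.8200
R3 (z=47.2): ¬moderate=1−0.30=0.70, long=0.67, none=0.24; AND[a·b] → w = 0.1126
R4 (z=34.2): long=0.67, moderate=0.30; AND[a·b] → w = 0.2010
Weighted average = (0.6700·9.7 + 0.8200·17.0 + 0.1126·47.2 + 0.2010·34.2) / (0.6700 + 0.8200 + 0.1126 + 0.2010)
  = 32.6260 / 1.8036 = 18.090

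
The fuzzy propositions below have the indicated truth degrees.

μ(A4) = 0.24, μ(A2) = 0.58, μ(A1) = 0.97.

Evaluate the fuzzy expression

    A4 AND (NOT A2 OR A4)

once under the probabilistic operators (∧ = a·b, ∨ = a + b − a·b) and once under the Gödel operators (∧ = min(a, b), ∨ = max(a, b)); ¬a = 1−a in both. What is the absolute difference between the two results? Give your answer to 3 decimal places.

0.106

Under probabilistic:
  NOT A2 = 1 − 0.5800 = 0.4200
  NOT A2 OR A4 = a + b − a·b on (0.4200, 0.2400) = 0.5592
  A4 AND (NOT A2 OR A4) = a·b on (0.2400, 0.5592) = 0.1342
  → value = 0.1342
Under Gödel:
  NOT A2 = 1 − 0.58 = 0.42
  NOT A2 OR A4 = max(a, b) on (0.42, 0.24) = 0.42
  A4 AND (NOT A2 OR A4) = min(a, b) on (0.24, 0.42) = 0.24
  → value = 0.2400
|0.1342 − 0.2400| = 0.106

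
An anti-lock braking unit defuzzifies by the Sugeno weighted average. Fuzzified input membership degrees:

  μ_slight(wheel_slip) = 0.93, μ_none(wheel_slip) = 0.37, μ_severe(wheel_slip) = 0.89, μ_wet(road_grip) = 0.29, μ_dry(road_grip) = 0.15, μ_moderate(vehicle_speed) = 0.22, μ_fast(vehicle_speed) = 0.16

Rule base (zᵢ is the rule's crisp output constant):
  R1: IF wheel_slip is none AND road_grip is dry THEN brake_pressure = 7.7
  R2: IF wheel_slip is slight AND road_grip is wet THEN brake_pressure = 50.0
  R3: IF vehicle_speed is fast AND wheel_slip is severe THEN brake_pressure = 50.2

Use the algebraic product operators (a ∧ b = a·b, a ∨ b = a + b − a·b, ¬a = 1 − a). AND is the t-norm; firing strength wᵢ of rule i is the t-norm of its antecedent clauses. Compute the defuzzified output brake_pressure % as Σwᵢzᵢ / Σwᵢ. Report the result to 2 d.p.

R1 (z=7.7): none=0.37, dry=0.15; AND[a·b] → w = 0.0555
R2 (z=50.0): slight=0.93, wet=0.29; AND[a·b] → w = 0.2697
R3 (z=50.2): fast=0.16, severe=0.89; AND[a·b] → w = 0.1424
Weighted average = (0.0555·7.7 + 0.2697·50.0 + 0.1424·50.2) / (0.0555 + 0.2697 + 0.1424)
  = 21.0608 / 0.4676 = 45.04

45.04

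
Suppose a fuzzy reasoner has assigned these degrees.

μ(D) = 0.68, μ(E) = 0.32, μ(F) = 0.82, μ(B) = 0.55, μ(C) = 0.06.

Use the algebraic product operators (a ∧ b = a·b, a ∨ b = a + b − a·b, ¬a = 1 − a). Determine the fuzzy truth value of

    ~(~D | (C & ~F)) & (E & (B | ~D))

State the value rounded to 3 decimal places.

0.149

~D = 1 − 0.6800 = 0.3200
~F = 1 − 0.8200 = 0.1800
C & ~F = a·b on (0.0600, 0.1800) = 0.0108
~D | (C & ~F) = a + b − a·b on (0.3200, 0.0108) = 0.3273
~(~D | (C & ~F)) = 1 − 0.3273 = 0.6727
~D = 1 − 0.6800 = 0.3200
B | ~D = a + b − a·b on (0.5500, 0.3200) = 0.6940
E & (B | ~D) = a·b on (0.3200, 0.6940) = 0.2221
~(~D | (C & ~F)) & (E & (B | ~D)) = a·b on (0.6727, 0.2221) = 0.1494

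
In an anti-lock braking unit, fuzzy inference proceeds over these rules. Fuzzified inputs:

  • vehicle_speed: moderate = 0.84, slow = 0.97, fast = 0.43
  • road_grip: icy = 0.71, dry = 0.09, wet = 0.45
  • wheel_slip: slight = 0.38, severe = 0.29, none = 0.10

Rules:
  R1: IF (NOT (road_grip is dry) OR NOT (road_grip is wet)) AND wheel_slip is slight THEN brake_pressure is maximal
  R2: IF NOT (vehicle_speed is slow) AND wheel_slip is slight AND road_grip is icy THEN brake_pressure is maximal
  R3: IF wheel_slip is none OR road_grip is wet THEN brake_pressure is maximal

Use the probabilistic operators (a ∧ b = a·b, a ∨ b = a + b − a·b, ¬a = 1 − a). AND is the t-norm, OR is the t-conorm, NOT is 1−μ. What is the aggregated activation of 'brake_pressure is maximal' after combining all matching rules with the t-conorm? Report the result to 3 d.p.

0.688

R1: (¬dry=1−0.09=0.91 OR ¬wet=1−0.45=0.55) = 0.9595; AND[a·b] with slight=0.38 → w = 0.3646
R2: ¬slow=1−0.97=0.03, slight=0.38, icy=0.71; AND[a·b] → w = 0.0081
R3: none=0.10, wet=0.45; OR[a + b − a·b] → w = 0.5050
Rules with consequent 'maximal': {R1, R2, R3} → strengths 0.3646, 0.0081, 0.5050
Aggregate via t-conorm [a + b − a·b]: 0.6880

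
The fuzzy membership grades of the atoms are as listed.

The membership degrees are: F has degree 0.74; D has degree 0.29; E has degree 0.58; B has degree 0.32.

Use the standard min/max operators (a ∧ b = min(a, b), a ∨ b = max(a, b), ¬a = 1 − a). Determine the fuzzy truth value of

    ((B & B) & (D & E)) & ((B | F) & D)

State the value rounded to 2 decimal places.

B & B = min(a, b) on (0.32, 0.32) = 0.32
D & E = min(a, b) on (0.29, 0.58) = 0.29
(B & B) & (D & E) = min(a, b) on (0.32, 0.29) = 0.29
B | F = max(a, b) on (0.32, 0.74) = 0.74
(B | F) & D = min(a, b) on (0.74, 0.29) = 0.29
((B & B) & (D & E)) & ((B | F) & D) = min(a, b) on (0.29, 0.29) = 0.29

0.29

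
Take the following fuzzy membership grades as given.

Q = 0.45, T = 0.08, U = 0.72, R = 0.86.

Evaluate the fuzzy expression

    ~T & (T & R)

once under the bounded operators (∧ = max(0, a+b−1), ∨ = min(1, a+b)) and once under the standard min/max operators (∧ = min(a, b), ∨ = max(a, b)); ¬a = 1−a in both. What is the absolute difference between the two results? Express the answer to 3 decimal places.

Under bounded:
  ~T = 1 − 0.08 = 0.92
  T & R = max(0, a+b−1) on (0.08, 0.86) = 0.00
  ~T & (T & R) = max(0, a+b−1) on (0.92, 0.00) = 0.00
  → value = 0.0000
Under standard min/max:
  ~T = 1 − 0.08 = 0.92
  T & R = min(a, b) on (0.08, 0.86) = 0.08
  ~T & (T & R) = min(a, b) on (0.92, 0.08) = 0.08
  → value = 0.0800
|0.0000 − 0.0800| = 0.080

0.080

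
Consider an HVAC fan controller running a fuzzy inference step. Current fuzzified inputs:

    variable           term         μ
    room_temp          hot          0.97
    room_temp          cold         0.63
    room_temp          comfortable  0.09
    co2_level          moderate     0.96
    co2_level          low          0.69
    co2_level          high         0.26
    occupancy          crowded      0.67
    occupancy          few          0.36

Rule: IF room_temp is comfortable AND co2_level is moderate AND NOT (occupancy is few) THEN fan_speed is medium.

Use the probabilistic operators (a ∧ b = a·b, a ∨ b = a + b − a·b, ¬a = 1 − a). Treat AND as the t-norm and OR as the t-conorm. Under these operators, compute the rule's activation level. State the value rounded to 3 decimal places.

firing strength: comfortable=0.09, moderate=0.96, ¬few=1−0.36=0.64; AND[a·b] → w = 0.0553

0.055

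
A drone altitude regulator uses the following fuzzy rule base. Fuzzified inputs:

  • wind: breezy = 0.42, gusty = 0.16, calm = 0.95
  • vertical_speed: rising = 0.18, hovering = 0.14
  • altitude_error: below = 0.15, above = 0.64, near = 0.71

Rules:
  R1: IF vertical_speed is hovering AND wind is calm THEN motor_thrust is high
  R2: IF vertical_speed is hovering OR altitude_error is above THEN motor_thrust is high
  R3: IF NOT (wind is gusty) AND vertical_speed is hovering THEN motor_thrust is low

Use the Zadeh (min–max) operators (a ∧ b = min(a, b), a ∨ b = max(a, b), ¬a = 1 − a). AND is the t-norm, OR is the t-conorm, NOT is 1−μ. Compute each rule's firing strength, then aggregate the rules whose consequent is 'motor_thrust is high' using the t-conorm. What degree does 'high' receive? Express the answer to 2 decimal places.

R1: hovering=0.14, calm=0.95; AND[min(a, b)] → w = 0.14
R2: hovering=0.14, above=0.64; OR[max(a, b)] → w = 0.64
R3: ¬gusty=1−0.16=0.84, hovering=0.14; AND[min(a, b)] → w = 0.14
Rules with consequent 'high': {R1, R2} → strengths 0.14, 0.64
Aggregate via t-conorm [max(a, b)]: 0.64

0.64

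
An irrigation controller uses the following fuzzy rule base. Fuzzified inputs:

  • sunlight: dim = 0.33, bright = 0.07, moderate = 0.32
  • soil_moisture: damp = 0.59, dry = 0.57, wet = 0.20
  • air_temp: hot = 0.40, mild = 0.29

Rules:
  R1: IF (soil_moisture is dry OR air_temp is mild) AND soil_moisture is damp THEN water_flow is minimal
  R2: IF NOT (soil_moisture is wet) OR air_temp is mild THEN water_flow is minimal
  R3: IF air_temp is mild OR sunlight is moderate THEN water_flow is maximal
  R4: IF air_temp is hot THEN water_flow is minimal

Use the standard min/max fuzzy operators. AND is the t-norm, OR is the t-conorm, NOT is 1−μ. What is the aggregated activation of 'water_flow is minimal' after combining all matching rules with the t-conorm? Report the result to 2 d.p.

0.80

R1: (dry=0.57 OR mild=0.29) = 0.57; AND[min(a, b)] with damp=0.59 → w = 0.57
R2: ¬wet=1−0.20=0.80, mild=0.29; OR[max(a, b)] → w = 0.80
R3: mild=0.29, moderate=0.32; OR[max(a, b)] → w = 0.32
R4: hot=0.40 → w = 0.40
Rules with consequent 'minimal': {R1, R2, R4} → strengths 0.57, 0.80, 0.40
Aggregate via t-conorm [max(a, b)]: 0.80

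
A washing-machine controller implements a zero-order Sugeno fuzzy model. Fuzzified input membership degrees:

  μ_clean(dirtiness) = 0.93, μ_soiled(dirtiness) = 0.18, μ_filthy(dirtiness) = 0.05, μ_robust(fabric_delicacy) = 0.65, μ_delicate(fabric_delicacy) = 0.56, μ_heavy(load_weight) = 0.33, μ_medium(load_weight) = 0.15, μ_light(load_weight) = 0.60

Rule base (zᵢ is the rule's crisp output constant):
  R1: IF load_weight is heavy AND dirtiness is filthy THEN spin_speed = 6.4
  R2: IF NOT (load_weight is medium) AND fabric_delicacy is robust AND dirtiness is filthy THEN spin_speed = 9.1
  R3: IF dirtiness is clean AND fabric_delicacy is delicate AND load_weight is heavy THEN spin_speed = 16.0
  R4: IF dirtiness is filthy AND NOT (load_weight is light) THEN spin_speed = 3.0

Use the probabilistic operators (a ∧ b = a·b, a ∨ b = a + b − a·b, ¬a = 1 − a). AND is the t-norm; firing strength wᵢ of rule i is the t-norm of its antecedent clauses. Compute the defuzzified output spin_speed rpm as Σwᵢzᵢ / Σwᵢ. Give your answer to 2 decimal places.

13.42

R1 (z=6.4): heavy=0.33, filthy=0.05; AND[a·b] → w = 0.0165
R2 (z=9.1): ¬medium=1−0.15=0.85, robust=0.65, filthy=0.05; AND[a·b] → w = 0.0276
R3 (z=16.0): clean=0.93, delicate=0.56, heavy=0.33; AND[a·b] → w = 0.1719
R4 (z=3.0): filthy=0.05, ¬light=1−0.60=0.40; AND[a·b] → w = 0.0200
Weighted average = (0.0165·6.4 + 0.0276·9.1 + 0.1719·16.0 + 0.0200·3.0) / (0.0165 + 0.0276 + 0.1719 + 0.0200)
  = 3.1668 / 0.2360 = 13.42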